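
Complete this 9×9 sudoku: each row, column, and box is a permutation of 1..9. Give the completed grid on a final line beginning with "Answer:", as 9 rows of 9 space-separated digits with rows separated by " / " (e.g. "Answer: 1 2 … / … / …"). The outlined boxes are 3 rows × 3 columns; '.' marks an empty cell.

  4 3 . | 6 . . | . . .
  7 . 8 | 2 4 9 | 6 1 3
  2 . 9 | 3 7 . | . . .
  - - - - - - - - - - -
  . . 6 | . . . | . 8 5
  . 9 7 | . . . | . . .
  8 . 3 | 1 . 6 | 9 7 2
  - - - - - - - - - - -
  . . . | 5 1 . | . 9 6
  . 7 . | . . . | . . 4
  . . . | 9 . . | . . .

Step 1. [r8c4∈{8}] nothing but 8 survives at r8c4 ⇒ r8c4=8.
Step 2. [r4c2∈{1,2,4}] in box 4, 2 fits only at r4c2, so r4c2=2.
Step 3. [r5c4∈{4}] r5c4's peers cover all but 4. So r5c4=4.
Step 4. [r3c9∈{8}] r3c9 is down to just 8 ⇒ r3c9=8.
Step 5. [r2c2∈{5}] r2c2's peers cover all but 5, so r2c2=5.
Step 6. [r5c1∈{1,5}] across box 4, 5 lands solely at r5c1. So r5c1=5.
Step 7. [r7c1∈{3}] r7c1's peers cover all but 3 ⇒ r7c1=3.
Step 8. [r1c3∈{1}] r1c3's peers cover all but 1 ⇒ r1c3=1.
Step 9. [r9c2∈{1,4,6,8}] r9c2 is the only open cell in col 2 admitting 1, so r9c2=1.
Step 10. [r9c7∈{2,3,5,7,8}] 8 has one home in row 9: r9c7, so r9c7=8.
Step 11. [r8c7∈{1,2,3,5}] row 8 places 1 nowhere but r8c7 ⇒ r8c7=1.
Step 12. [r5c7∈{3}] r5c7 has the single candidate 3. So r5c7=3.
Step 13. [r9c9∈{7}] nothing but 7 survives at r9c9, so r9c9=7.
Step 14. [r7c7∈{2}] r7c7 is down to just 2, so r7c7=2.
Step 15. [r7c3∈{4}] r7c3 has the single candidate 4 ⇒ r7c3=4.
Step 16. [r3c8∈{4,5}] 4 has one home in col 8: r3c8 ⇒ r3c8=4.
Step 17. [r3c7∈{5}] r3c7 has the single candidate 5 ⇒ r3c7=5.
Step 18. [r9c1∈{6}] only 6 remains possible at r9c1, so r9c1=6.
Step 19. [r8c5∈{2,3,6}] row 8 places 6 nowhere but r8c5, so r8c5=6.
Step 20. [r1c6∈{5,8}] 5 has one home in col 6: r1c6, so r1c6=5.
Step 21. [r5c6∈{2,8}] r5c6 is the only open cell in col 6 admitting 8 ⇒ r5c6=8.
Step 22. [r9c6∈{2,3,4}] row 9 places 4 nowhere but r9c6, so r9c6=4.
Step 23. [r8c6∈{2,3}] col 6 places 2 nowhere but r8c6. So r8c6=2.
Step 24. [r9c5∈{3}] only 3 remains possible at r9c5. So r9c5=3.
Step 25. [r9c8∈{5}] nothing but 5 survives at r9c8, so r9c8=5.
Step 26. [r4c4∈{7}] nothing but 7 survives at r4c4 ⇒ r4c4=7.
Step 27. [r4c1∈{1}] r4c1's peers cover all but 1, so r4c1=1.
Step 28. [r7c2∈{8}] only 8 remains possible at r7c2, so r7c2=8.
Step 29. [r6c2∈{4}] only 4 remains possible at r6c2 ⇒ r6c2=4.
Step 30. [r1c7∈{7}] r1c7's peers cover all but 7 ⇒ r1c7=7.
Step 31. [r3c6∈{1}] only 1 remains possible at r3c6. So r3c6=1.
Step 32. [r8c3∈{5}] r8c3 has the single candidate 5 ⇒ r8c3=5.
Step 33. [r8c1∈{9}] r8c1 has the single candidate 9. So r8c1=9.
Step 34. [r6c5∈{5}] r6c5 is down to just 5, so r6c5=5.
Step 35. [r9c3∈{2}] r9c3 is down to just 2 ⇒ r9c3=2.
Step 36. [r4c7∈{4}] only 4 remains possible at r4c7. So r4c7=4.
Step 37. [r8c8∈{3}] r8c8 has the single candidate 3 ⇒ r8c8=3.
Step 38. [r1c9∈{9}] nothing but 9 survives at r1c9 ⇒ r1c9=9.
Step 39. [r1c8∈{2}] r1c8 is down to just 2 ⇒ r1c8=2.
Step 40. [r4c6∈{3}] r4c6's peers cover all but 3 ⇒ r4c6=3.
Step 41. [r1c5∈{8}] r1c5 has the single candidate 8. So r1c5=8.
Step 42. [r5c8∈{6}] r5c8 has the single candidate 6. So r5c8=6.
Step 43. [r7c6∈{7}] r7c6 is down to just 7, so r7c6=7.
Step 44. [r5c9∈{1}] r5c9 is down to just 1. So r5c9=1.
Step 45. [r5c5∈{2}] nothing but 2 survives at r5c5 ⇒ r5c5=2.
Step 46. [r4c5∈{9}] nothing but 9 survives at r4c5, so r4c5=9.
Step 47. [r3c2∈{6}] only 6 remains possible at r3c2, so r3c2=6.

Answer: 4 3 1 6 8 5 7 2 9 / 7 5 8 2 4 9 6 1 3 / 2 6 9 3 7 1 5 4 8 / 1 2 6 7 9 3 4 8 5 / 5 9 7 4 2 8 3 6 1 / 8 4 3 1 5 6 9 7 2 / 3 8 4 5 1 7 2 9 6 / 9 7 5 8 6 2 1 3 4 / 6 1 2 9 3 4 8 5 7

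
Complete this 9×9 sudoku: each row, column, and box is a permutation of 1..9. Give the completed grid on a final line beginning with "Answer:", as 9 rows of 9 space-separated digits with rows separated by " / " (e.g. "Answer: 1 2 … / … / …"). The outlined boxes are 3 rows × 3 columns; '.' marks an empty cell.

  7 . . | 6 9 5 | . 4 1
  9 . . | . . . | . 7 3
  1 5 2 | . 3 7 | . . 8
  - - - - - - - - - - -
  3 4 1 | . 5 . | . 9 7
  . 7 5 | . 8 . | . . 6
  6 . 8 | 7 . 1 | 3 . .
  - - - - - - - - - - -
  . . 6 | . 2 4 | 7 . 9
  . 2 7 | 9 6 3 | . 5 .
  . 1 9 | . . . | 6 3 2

Step 1. [r4c4∈{2}] only 2 remains possible at r4c4 ⇒ r4c4=2.
Step 2. [r7c8∈{1,8}] r7c8 is the only open cell in col 8 admitting 8, so r7c8=8.
Step 3. [r9c1∈{4,5,8}] row 9 places 4 nowhere but r9c1, so r9c1=4.
Step 4. [r3c4∈{4}] nothing but 4 survives at r3c4. So r3c4=4.
Step 5. [r5c7∈{1,2,4}] row 5 places 4 nowhere but r5c7. So r5c7=4.
Step 6. [r9c6∈{8}] r9c6 is down to just 8, so r9c6=8.
Step 7. [r1c2∈{3,8}] row 1 places 8 nowhere but r1c2, so r1c2=8.
Step 8. [r7c4∈{1,5}] row 7 places 1 nowhere but r7c4 ⇒ r7c4=1.
Step 9. [r5c1∈{2}] r5c1 has the single candidate 2. So r5c1=2.
Step 10. [r2c7∈{2,5}] r2c7 is the only open cell in row 2 admitting 5 ⇒ r2c7=5.
Step 11. [r7c1∈{5}] nothing but 5 survives at r7c1. So r7c1=5.
Step 12. [r5c8∈{1}] r5c8 is down to just 1 ⇒ r5c8=1.
Step 13. [r1c7∈{2}] only 2 remains possible at r1c7. So r1c7=2.
Step 14. [r6c5∈{4}] only 4 remains possible at r6c5, so r6c5=4.
Step 15. [r8c9∈{4}] nothing but 4 survives at r8c9, so r8c9=4.
Step 16. [r2c6∈{2}] only 2 remains possible at r2c6, so r2c6=2.
Step 17. [r2c2∈{6}] r2c2 is down to just 6, so r2c2=6.
Step 18. [r6c8∈{2}] only 2 remains possible at r6c8, so r6c8=2.
Step 19. [r5c4∈{3}] r5c4 has the single candidate 3 ⇒ r5c4=3.
Step 20. [r9c4∈{5}] nothing but 5 survives at r9c4, so r9c4=5.
Step 21. [r2c3∈{4}] only 4 remains possible at r2c3, so r2c3=4.
Step 22. [r8c1∈{8}] r8c1's peers cover all but 8 ⇒ r8c1=8.
Step 23. [r5c6∈{9}] r5c6 is down to just 9, so r5c6=9.
Step 24. [r6c9∈{5}] nothing but 5 survives at r6c9, so r6c9=5.
Step 25. [r9c5∈{7}] r9c5's peers cover all but 7, so r9c5=7.
Step 26. [r2c5∈{1}] only 1 remains possible at r2c5 ⇒ r2c5=1.
Step 27. [r6c2∈{9}] r6c2's peers cover all but 9 ⇒ r6c2=9.
Step 28. [r7c2∈{3}] r7c2 has the single candidate 3 ⇒ r7c2=3.
Step 29. [r4c7∈{8}] only 8 remains possible at r4c7, so r4c7=8.
Step 30. [r1c3∈{3}] r1c3's peers cover all but 3, so r1c3=3.
Step 31. [r4c6∈{6}] only 6 remains possible at r4c6. So r4c6=6.
Step 32. [r3c8∈{6}] r3c8's peers cover all but 6. So r3c8=6.
Step 33. [r8c7∈{1}] r8c7's peers cover all but 1, so r8c7=1.
Step 34. [r3c7∈{9}] r3c7 is down to just 9. So r3c7=9.
Step 35. [r2c4∈{8}] r2c4 has the single candidate 8 ⇒ r2c4=8.

Answer: 7 8 3 6 9 5 2 4 1 / 9 6 4 8 1 2 5 7 3 / 1 5 2 4 3 7 9 6 8 / 3 4 1 2 5 6 8 9 7 / 2 7 5 3 8 9 4 1 6 / 6 9 8 7 4 1 3 2 5 / 5 3 6 1 2 4 7 8 9 / 8 2 7 9 6 3 1 5 4 / 4 1 9 5 7 8 6 3 2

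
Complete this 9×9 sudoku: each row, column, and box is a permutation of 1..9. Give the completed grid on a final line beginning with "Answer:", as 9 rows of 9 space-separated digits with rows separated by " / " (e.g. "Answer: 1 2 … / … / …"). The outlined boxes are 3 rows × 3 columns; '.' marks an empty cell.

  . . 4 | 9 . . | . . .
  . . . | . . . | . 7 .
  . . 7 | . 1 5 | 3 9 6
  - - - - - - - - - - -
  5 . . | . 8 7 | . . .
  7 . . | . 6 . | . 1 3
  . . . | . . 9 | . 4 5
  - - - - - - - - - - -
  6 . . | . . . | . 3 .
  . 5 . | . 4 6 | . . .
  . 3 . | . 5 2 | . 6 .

Step 1. [r7c2∈{1,2,4,7,8,9}] 7 has one home in col 2: r7c2. So r7c2=7.
Step 2. [r4c8∈{2}] only 2 remains possible at r4c8, so r4c8=2.
Step 3. [r8c8∈{8}] only 8 remains possible at r8c8. So r8c8=8.
Step 4. [r7c6∈{1,8}] in col 6, 1 fits only at r7c6. So r7c6=1.
Step 5. [r4c9∈{9}] only 9 remains possible at r4c9 ⇒ r4c9=9.
Step 6. [r1c2∈{1,2,6,8}] 6 has one home in row 1: r1c2. So r1c2=6.
Step 7. [r2c3∈{1,2,3,5,8,9}] r2c3 is the only open cell in col 3 admitting 5. So r2c3=5.
Step 8. [r3c4∈{2,4,8}] r3c4 is the only open cell in row 3 admitting 4, so r3c4=4.
Step 9. [r5c7∈{8}] only 8 remains possible at r5c7, so r5c7=8.
Step 10. [r9c1∈{1,4,8,9}] across col 1, 4 lands solely at r9c1, so r9c1=4.
Step 11. [r8c4∈{3,7}] r8c4 is the only open cell in row 8 admitting 3. So r8c4=3.
Step 12. [r6c5∈{2,3}] box 5 places 3 nowhere but r6c5. So r6c5=3.
Step 13. [r2c5∈{2}] r2c5 is down to just 2. So r2c5=2.
Step 14. [r7c7∈{2,4,5,9}] across row 7, 5 lands solely at r7c7. So r7c7=5.
Step 15. [r4c4∈{1}] r4c4's peers cover all but 1. So r4c4=1.
Step 16. [r6c4∈{2}] nothing but 2 survives at r6c4 ⇒ r6c4=2.
Step 17. [r6c7∈{6,7}] row 6 places 7 nowhere but r6c7, so r6c7=7.
Step 18. [r8c9∈{1,2,7}] in row 8, 7 fits only at r8c9, so r8c9=7.
Step 19. [r9c9∈{1}] r9c9's peers cover all but 1 ⇒ r9c9=1.
Step 20. [r6c3∈{1,6,8}] row 6 places 6 nowhere but r6c3. So r6c3=6.
Step 21. [r8c3∈{1,2,9}] across col 3, 1 lands solely at r8c3, so r8c3=1.
Step 22. [r7c4∈{8}] r7c4 has the single candidate 8, so r7c4=8.
Step 23. [r2c7∈{1,4}] across col 7, 4 lands solely at r2c7. So r2c7=4.
Step 24. [r2c9∈{8}] r2c9 is down to just 8 ⇒ r2c9=8.
Step 25. [r1c9∈{2}] nothing but 2 survives at r1c9. So r1c9=2.
Step 26. [r7c3∈{2,9}] across row 7, 2 lands solely at r7c3. So r7c3=2.
Step 27. [r5c2∈{2,4,9}] 2 has one home in row 5: r5c2, so r5c2=2.
Step 28. [r3c2∈{8}] r3c2 is down to just 8. So r3c2=8.
Step 29. [r8c1∈{9}] r8c1 is down to just 9. So r8c1=9.
Step 30. [r6c2∈{1}] r6c2 is down to just 1. So r6c2=1.
Step 31. [r2c1∈{1,3}] across row 2, 1 lands solely at r2c1, so r2c1=1.
Step 32. [r1c1∈{3}] only 3 remains possible at r1c1, so r1c1=3.
Step 33. [r4c3∈{3}] r4c3's peers cover all but 3, so r4c3=3.
Step 34. [r5c6∈{4}] r5c6's peers cover all but 4, so r5c6=4.
Step 35. [r1c5∈{7}] r1c5 has the single candidate 7. So r1c5=7.
Step 36. [r8c7∈{2}] r8c7's peers cover all but 2 ⇒ r8c7=2.
Step 37. [r1c8∈{5}] r1c8 has the single candidate 5, so r1c8=5.
Step 38. [r2c2∈{9}] r2c2's peers cover all but 9 ⇒ r2c2=9.
Step 39. [r7c9∈{4}] r7c9 is down to just 4. So r7c9=4.
Step 40. [r1c7∈{1}] only 1 remains possible at r1c7 ⇒ r1c7=1.
Step 41. [r9c4∈{7}] nothing but 7 survives at r9c4, so r9c4=7.
Step 42. [r5c3∈{9}] only 9 remains possible at r5c3 ⇒ r5c3=9.
Step 43. [r5c4∈{5}] nothing but 5 survives at r5c4 ⇒ r5c4=5.
Step 44. [r6c1∈{8}] r6c1 is down to just 8, so r6c1=8.
Step 45. [r9c3∈{8}] r9c3 is down to just 8. So r9c3=8.
Step 46. [r1c6∈{8}] r1c6 is down to just 8. So r1c6=8.
Step 47. [r9c7∈{9}] r9c7's peers cover all but 9 ⇒ r9c7=9.
Step 48. [r4c7∈{6}] only 6 remains possible at r4c7 ⇒ r4c7=6.
Step 49. [r2c6∈{3}] r2c6 is down to just 3. So r2c6=3.
Step 50. [r4c2∈{4}] nothing but 4 survives at r4c2 ⇒ r4c2=4.
Step 51. [r7c5∈{9}] r7c5 is down to just 9, so r7c5=9.
Step 52. [r2c4∈{6}] r2c4 has the single candidate 6 ⇒ r2c4=6.
Step 53. [r3c1∈{2}] r3c1 has the single candidate 2. So r3c1=2.

Answer: 3 6 4 9 7 8 1 5 2 / 1 9 5 6 2 3 4 7 8 / 2 8 7 4 1 5 3 9 6 / 5 4 3 1 8 7 6 2 9 / 7 2 9 5 6 4 8 1 3 / 8 1 6 2 3 9 7 4 5 / 6 7 2 8 9 1 5 3 4 / 9 5 1 3 4 6 2 8 7 / 4 3 8 7 5 2 9 6 1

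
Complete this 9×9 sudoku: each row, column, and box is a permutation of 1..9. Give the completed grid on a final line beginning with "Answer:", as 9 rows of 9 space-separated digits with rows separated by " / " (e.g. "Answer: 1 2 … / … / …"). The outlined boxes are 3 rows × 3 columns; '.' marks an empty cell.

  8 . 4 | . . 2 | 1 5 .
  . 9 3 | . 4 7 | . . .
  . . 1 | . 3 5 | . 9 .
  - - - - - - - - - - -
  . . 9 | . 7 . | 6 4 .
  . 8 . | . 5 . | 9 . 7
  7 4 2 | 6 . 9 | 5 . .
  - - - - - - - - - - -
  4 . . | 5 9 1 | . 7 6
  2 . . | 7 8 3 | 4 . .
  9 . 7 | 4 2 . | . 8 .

Step 1. [r6c9∈{1,3,8}] r6c9 is the only open cell in row 6 admitting 8, so r6c9=8.
Step 2. [r8c8∈{1}] r8c8 has the single candidate 1. So r8c8=1.
Step 3. [r4c9∈{1,2,3}] r4c9 is the only open cell in col 9 admitting 1, so r4c9=1.
Step 4. [r8c3∈{5,6}] across col 3, 5 lands solely at r8c3, so r8c3=5.
Step 5. [r3c1∈{6}] nothing but 6 survives at r3c1, so r3c1=6.
Step 6. [r2c9∈{2}] r2c9 has the single candidate 2. So r2c9=2.
Step 7. [r9c7∈{3}] nothing but 3 survives at r9c7. So r9c7=3.
Step 8. [r4c4∈{2,3,8}] row 4 places 2 nowhere but r4c4, so r4c4=2.
Step 9. [r5c4∈{1,3}] 3 has one home in col 4: r5c4. So r5c4=3.
Step 10. [r3c7∈{7,8}] across col 7, 7 lands solely at r3c7. So r3c7=7.
Step 11. [r4c1∈{3,5}] col 1 places 3 nowhere but r4c1 ⇒ r4c1=3.
Step 12. [r2c4∈{1,8}] r2c4 is the only open cell in row 2 admitting 1 ⇒ r2c4=1.
Step 13. [r8c2∈{6}] r8c2 has the single candidate 6. So r8c2=6.
Step 14. [r5c6∈{4}] r5c6 has the single candidate 4 ⇒ r5c6=4.
Step 15. [r7c3∈{8}] r7c3's peers cover all but 8, so r7c3=8.
Step 16. [r5c3∈{6}] r5c3 has the single candidate 6 ⇒ r5c3=6.
Step 17. [r2c1∈{5}] nothing but 5 survives at r2c1. So r2c1=5.
Step 18. [r3c9∈{4}] r3c9 has the single candidate 4 ⇒ r3c9=4.
Step 19. [r1c9∈{3}] r1c9's peers cover all but 3 ⇒ r1c9=3.
Step 20. [r3c2∈{2}] nothing but 2 survives at r3c2, so r3c2=2.
Step 21. [r7c7∈{2}] only 2 remains possible at r7c7, so r7c7=2.
Step 22. [r1c5∈{6}] r1c5 is down to just 6. So r1c5=6.
Step 23. [r2c7∈{8}] only 8 remains possible at r2c7 ⇒ r2c7=8.
Step 24. [r3c4∈{8}] only 8 remains possible at r3c4, so r3c4=8.
Step 25. [r7c2∈{3}] r7c2's peers cover all but 3. So r7c2=3.
Step 26. [r8c9∈{9}] r8c9's peers cover all but 9, so r8c9=9.
Step 27. [r6c8∈{3}] r6c8 is down to just 3, so r6c8=3.
Step 28. [r5c8∈{2}] only 2 remains possible at r5c8. So r5c8=2.
Step 29. [r4c2∈{5}] r4c2 has the single candidate 5. So r4c2=5.
Step 30. [r2c8∈{6}] r2c8 has the single candidate 6 ⇒ r2c8=6.
Step 31. [r1c2∈{7}] r1c2 has the single candidate 7. So r1c2=7.
Step 32. [r6c5∈{1}] r6c5 has the single candidate 1. So r6c5=1.
Step 33. [r9c6∈{6}] only 6 remains possible at r9c6 ⇒ r9c6=6.
Step 34. [r5c1∈{1}] nothing but 1 survives at r5c1 ⇒ r5c1=1.
Step 35. [r1c4∈{9}] r1c4 is down to just 9. So r1c4=9.
Step 36. [r4c6∈{8}] r4c6 is down to just 8. So r4c6=8.
Step 37. [r9c9∈{5}] only 5 remains possible at r9c9. So r9c9=5.
Step 38. [r9c2∈{1}] r9c2 has the single candidate 1 ⇒ r9c2=1.

Answer: 8 7 4 9 6 2 1 5 3 / 5 9 3 1 4 7 8 6 2 / 6 2 1 8 3 5 7 9 4 / 3 5 9 2 7 8 6 4 1 / 1 8 6 3 5 4 9 2 7 / 7 4 2 6 1 9 5 3 8 / 4 3 8 5 9 1 2 7 6 / 2 6 5 7 8 3 4 1 9 / 9 1 7 4 2 6 3 8 5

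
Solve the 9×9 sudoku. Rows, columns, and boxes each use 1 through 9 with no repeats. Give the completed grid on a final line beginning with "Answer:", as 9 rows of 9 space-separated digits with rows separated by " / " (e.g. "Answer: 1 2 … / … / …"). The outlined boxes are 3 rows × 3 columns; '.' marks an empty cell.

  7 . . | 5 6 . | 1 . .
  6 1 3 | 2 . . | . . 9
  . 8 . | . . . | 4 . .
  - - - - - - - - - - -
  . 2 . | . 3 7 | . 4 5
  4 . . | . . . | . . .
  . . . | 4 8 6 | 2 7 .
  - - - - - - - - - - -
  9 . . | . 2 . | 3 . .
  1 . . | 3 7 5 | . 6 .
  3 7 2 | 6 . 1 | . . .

Step 1. [r9c5∈{4,9}] box 8 places 9 nowhere but r9c5 ⇒ r9c5=9.
Step 2. [r5c8∈{1,3,8,9}] across col 8, 9 lands solely at r5c8 ⇒ r5c8=9.
Step 3. [r7c6∈{4,8}] across box 8, 4 lands solely at r7c6 ⇒ r7c6=4.
Step 4. [r5c4∈{1}] r5c4 has the single candidate 1, so r5c4=1.
Step 5. [r6c1∈{5}] r6c1's peers cover all but 5, so r6c1=5.
Step 6. [r4c3∈{1,6,8,9}] across row 4, 1 lands solely at r4c3 ⇒ r4c3=1.
Step 7. [r3c9∈{2,3,6,7}] row 3 places 6 nowhere but r3c9. So r3c9=6.
Step 8. [r6c3∈{9}] only 9 remains possible at r6c3, so r6c3=9.
Step 9. [r7c4∈{8}] nothing but 8 survives at r7c4. So r7c4=8.
Step 10. [r8c3∈{4,8}] 8 has one home in box 7: r8c3, so r8c3=8.
Step 11. [r7c2∈{5,6}] col 2 places 5 nowhere but r7c2 ⇒ r7c2=5.
Step 12. [r2c6∈{8}] only 8 remains possible at r2c6. So r2c6=8.
Step 13. [r2c8∈{5}] only 5 remains possible at r2c8 ⇒ r2c8=5.
Step 14. [r5c2∈{3,6}] r5c2 is the only open cell in col 2 admitting 6. So r5c2=6.
Step 15. [r9c8∈{8}] r9c8 is down to just 8. So r9c8=8.
Step 16. [r5c9∈{3,8}] in row 5, 3 fits only at r5c9. So r5c9=3.
Step 17. [r8c2∈{4}] r8c2's peers cover all but 4. So r8c2=4.
Step 18. [r1c2∈{9}] nothing but 9 survives at r1c2, so r1c2=9.
Step 19. [r1c6∈{3}] r1c6 has the single candidate 3, so r1c6=3.
Step 20. [r1c8∈{2}] only 2 remains possible at r1c8, so r1c8=2.
Step 21. [r3c4∈{7,9}] 7 has one home in row 3: r3c4, so r3c4=7.
Step 22. [r7c9∈{1,7}] row 7 places 7 nowhere but r7c9 ⇒ r7c9=7.
Step 23. [r4c1∈{8}] nothing but 8 survives at r4c1. So r4c1=8.
Step 24. [r8c7∈{9}] r8c7 has the single candidate 9 ⇒ r8c7=9.
Step 25. [r1c3∈{4}] r1c3's peers cover all but 4. So r1c3=4.
Step 26. [r7c8∈{1}] r7c8's peers cover all but 1 ⇒ r7c8=1.
Step 27. [r7c3∈{6}] r7c3 is down to just 6 ⇒ r7c3=6.
Step 28. [r8c9∈{2}] r8c9's peers cover all but 2. So r8c9=2.
Step 29. [r4c4∈{9}] r4c4 is down to just 9, so r4c4=9.
Step 30. [r6c9∈{1}] r6c9's peers cover all but 1. So r6c9=1.
Step 31. [r3c8∈{3}] r3c8 has the single candidate 3, so r3c8=3.
Step 32. [r3c3∈{5}] r3c3's peers cover all but 5. So r3c3=5.
Step 33. [r5c7∈{8}] r5c7 has the single candidate 8. So r5c7=8.
Step 34. [r5c6∈{2}] r5c6 is down to just 2. So r5c6=2.
Step 35. [r1c9∈{8}] r1c9 has the single candidate 8 ⇒ r1c9=8.
Step 36. [r3c5∈{1}] r3c5 has the single candidate 1. So r3c5=1.
Step 37. [r9c7∈{5}] nothing but 5 survives at r9c7. So r9c7=5.
Step 38. [r2c5∈{4}] only 4 remains possible at r2c5 ⇒ r2c5=4.
Step 39. [r5c5∈{5}] r5c5's peers cover all but 5, so r5c5=5.
Step 40. [r3c1∈{2}] r3c1 has the single candidate 2. So r3c1=2.
Step 41. [r5c3∈{7}] r5c3 has the single candidate 7 ⇒ r5c3=7.
Step 42. [r6c2∈{3}] r6c2 is down to just 3. So r6c2=3.
Step 43. [r3c6∈{9}] only 9 remains possible at r3c6, so r3c6=9.
Step 44. [r2c7∈{7}] only 7 remains possible at r2c7 ⇒ r2c7=7.
Step 45. [r9c9∈{4}] r9c9 has the single candidate 4. So r9c9=4.
Step 46. [r4c7∈{6}] only 6 remains possible at r4c7, so r4c7=6.

Answer: 7 9 4 5 6 3 1 2 8 / 6 1 3 2 4 8 7 5 9 / 2 8 5 7 1 9 4 3 6 / 8 2 1 9 3 7 6 4 5 / 4 6 7 1 5 2 8 9 3 / 5 3 9 4 8 6 2 7 1 / 9 5 6 8 2 4 3 1 7 / 1 4 8 3 7 5 9 6 2 / 3 7 2 6 9 1 5 8 4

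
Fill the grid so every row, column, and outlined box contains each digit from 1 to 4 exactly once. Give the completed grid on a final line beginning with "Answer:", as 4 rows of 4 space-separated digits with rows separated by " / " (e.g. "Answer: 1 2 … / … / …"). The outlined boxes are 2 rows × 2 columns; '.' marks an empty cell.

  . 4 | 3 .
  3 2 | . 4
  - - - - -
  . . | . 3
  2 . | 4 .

Step 1. [r4c4∈{1}] only 1 remains possible at r4c4 ⇒ r4c4=1.
Step 2. [r3c2∈{1}] r3c2 is down to just 1. So r3c2=1.
Step 3. [r4c2∈{3}] nothing but 3 survives at r4c2, so r4c2=3.
Step 4. [r1c1∈{1}] r1c1 has the single candidate 1, so r1c1=1.
Step 5. [r3c3∈{2}] only 2 remains possible at r3c3, so r3c3=2.
Step 6. [r1c4∈{2}] nothing but 2 survives at r1c4. So r1c4=2.
Step 7. [r2c3∈{1}] r2c3's peers cover all but 1. So r2c3=1.
Step 8. [r3c1∈{4}] nothing but 4 survives at r3c1. So r3c1=4.

Answer: 1 4 3 2 / 3 2 1 4 / 4 1 2 3 / 2 3 4 1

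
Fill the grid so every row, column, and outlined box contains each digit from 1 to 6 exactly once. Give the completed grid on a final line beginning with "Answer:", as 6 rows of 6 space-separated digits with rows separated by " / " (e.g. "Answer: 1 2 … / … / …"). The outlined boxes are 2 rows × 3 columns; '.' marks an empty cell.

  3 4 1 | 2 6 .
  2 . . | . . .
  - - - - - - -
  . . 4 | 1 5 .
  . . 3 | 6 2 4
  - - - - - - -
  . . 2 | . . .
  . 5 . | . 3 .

Step 1. [r6c3∈{6}] nothing but 6 survives at r6c3 ⇒ r6c3=6.
Step 2. [r6c4∈{4}] r6c4 is down to just 4 ⇒ r6c4=4.
Step 3. [r5c5∈{1}] nothing but 1 survives at r5c5, so r5c5=1.
Step 4. [r1c6∈{5}] r1c6 has the single candidate 5, so r1c6=5.
Step 5. [r3c1∈{6}] r3c1 is down to just 6, so r3c1=6.
Step 6. [r2c4∈{3}] only 3 remains possible at r2c4. So r2c4=3.
Step 7. [r4c2∈{1}] only 1 remains possible at r4c2, so r4c2=1.
Step 8. [r2c6∈{1}] r2c6 has the single candidate 1, so r2c6=1.
Step 9. [r5c1∈{4}] r5c1 is down to just 4. So r5c1=4.
Step 10. [r2c3∈{5}] r2c3's peers cover all but 5 ⇒ r2c3=5.
Step 11. [r4c1∈{5}] r4c1's peers cover all but 5. So r4c1=5.
Step 12. [r6c6∈{2}] nothing but 2 survives at r6c6. So r6c6=2.
Step 13. [r6c1∈{1}] nothing but 1 survives at r6c1, so r6c1=1.
Step 14. [r5c2∈{3}] r5c2 is down to just 3. So r5c2=3.
Step 15. [r2c2∈{6}] only 6 remains possible at r2c2, so r2c2=6.
Step 16. [r3c2∈{2}] r3c2 is down to just 2 ⇒ r3c2=2.
Step 17. [r2c5∈{4}] nothing but 4 survives at r2c5. So r2c5=4.
Step 18. [r5c6∈{6}] nothing but 6 survives at r5c6. So r5c6=6.
Step 19. [r3c6∈{3}] r3c6's peers cover all but 3 ⇒ r3c6=3.
Step 20. [r5c4∈{5}] r5c4's peers cover all but 5 ⇒ r5c4=5.

Answer: 3 4 1 2 6 5 / 2 6 5 3 4 1 / 6 2 4 1 5 3 / 5 1 3 6 2 4 / 4 3 2 5 1 6 / 1 5 6 4 3 2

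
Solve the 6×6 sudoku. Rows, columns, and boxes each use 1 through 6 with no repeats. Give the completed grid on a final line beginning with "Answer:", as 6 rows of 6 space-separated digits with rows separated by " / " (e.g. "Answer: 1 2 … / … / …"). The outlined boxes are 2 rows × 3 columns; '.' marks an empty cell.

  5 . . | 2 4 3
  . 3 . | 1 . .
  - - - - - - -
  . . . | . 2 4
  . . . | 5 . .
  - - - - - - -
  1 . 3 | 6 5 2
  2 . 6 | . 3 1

Step 1. [r4c2∈{1,2,4,6}] col 2 places 2 nowhere but r4c2, so r4c2=2.
Step 2. [r4c6∈{6}] only 6 remains possible at r4c6. So r4c6=6.
Step 3. [r1c3∈{1}] r1c3's peers cover all but 1, so r1c3=1.
Step 4. [r3c2∈{1,5,6}] row 3 places 1 nowhere but r3c2 ⇒ r3c2=1.
Step 5. [r4c3∈{4}] r4c3 is down to just 4, so r4c3=4.
Step 6. [r3c1∈{3,6}] in row 3, 6 fits only at r3c1. So r3c1=6.
Step 7. [r6c4∈{4}] only 4 remains possible at r6c4 ⇒ r6c4=4.
Step 8. [r1c2∈{6}] r1c2 is down to just 6 ⇒ r1c2=6.
Step 9. [r6c2∈{5}] only 5 remains possible at r6c2 ⇒ r6c2=5.
Step 10. [r2c6∈{5}] nothing but 5 survives at r2c6. So r2c6=5.
Step 11. [r4c1∈{3}] r4c1's peers cover all but 3. So r4c1=3.
Step 12. [r3c4∈{3}] only 3 remains possible at r3c4 ⇒ r3c4=3.
Step 13. [r2c1∈{4}] r2c1's peers cover all but 4. So r2c1=4.
Step 14. [r2c3∈{2}] r2c3 has the single candidate 2, so r2c3=2.
Step 15. [r5c2∈{4}] r5c2 is down to just 4. So r5c2=4.
Step 16. [r2c5∈{6}] r2c5 has the single candidate 6, so r2c5=6.
Step 17. [r3c3∈{5}] only 5 remains possible at r3c3, so r3c3=5.
Step 18. [r4c5∈{1}] r4c5 has the single candidate 1. So r4c5=1.

Answer: 5 6 1 2 4 3 / 4 3 2 1 6 5 / 6 1 5 3 2 4 / 3 2 4 5 1 6 / 1 4 3 6 5 2 / 2 5 6 4 3 1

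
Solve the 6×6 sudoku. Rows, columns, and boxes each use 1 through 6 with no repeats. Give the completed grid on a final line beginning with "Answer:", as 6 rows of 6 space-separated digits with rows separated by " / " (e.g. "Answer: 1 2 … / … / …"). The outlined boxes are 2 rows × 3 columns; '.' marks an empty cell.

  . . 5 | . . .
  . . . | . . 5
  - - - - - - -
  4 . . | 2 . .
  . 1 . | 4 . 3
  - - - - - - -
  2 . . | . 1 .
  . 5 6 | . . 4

Step 1. [r2c3∈{1,2,3,4}] 1 has one home in col 3: r2c3. So r2c3=1.
Step 2. [r6c4∈{3}] only 3 remains possible at r6c4, so r6c4=3.
Step 3. [r2c4∈{6}] r2c4 has the single candidate 6 ⇒ r2c4=6.
Step 4. [r1c6∈{1,2}] r1c6 is the only open cell in col 6 admitting 2. So r1c6=2.
Step 5. [r2c1∈{3}] r2c1 is down to just 3 ⇒ r2c1=3.
Step 6. [r4c1∈{5,6}] 5 has one home in col 1: r4c1. So r4c1=5.
Step 7. [r3c2∈{3,6}] r3c2 is the only open cell in box 3 admitting 6. So r3c2=6.
Step 8. [r1c2∈{4}] r1c2 is down to just 4. So r1c2=4.
Step 9. [r3c3∈{3}] nothing but 3 survives at r3c3, so r3c3=3.
Step 10. [r3c6∈{1}] nothing but 1 survives at r3c6 ⇒ r3c6=1.
Step 11. [r5c3∈{4}] r5c3 has the single candidate 4. So r5c3=4.
Step 12. [r4c3∈{2}] r4c3 is down to just 2, so r4c3=2.
Step 13. [r6c1∈{1}] r6c1 has the single candidate 1, so r6c1=1.
Step 14. [r5c6∈{6}] r5c6's peers cover all but 6. So r5c6=6.
Step 15. [r1c4∈{1}] r1c4 has the single candidate 1 ⇒ r1c4=1.
Step 16. [r1c5∈{3}] nothing but 3 survives at r1c5, so r1c5=3.
Step 17. [r6c5∈{2}] r6c5's peers cover all but 2, so r6c5=2.
Step 18. [r3c5∈{5}] only 5 remains possible at r3c5 ⇒ r3c5=5.
Step 19. [r5c2∈{3}] only 3 remains possible at r5c2, so r5c2=3.
Step 20. [r2c2∈{2}] r2c2 is down to just 2, so r2c2=2.
Step 21. [r4c5∈{6}] only 6 remains possible at r4c5, so r4c5=6.
Step 22. [r5c4∈{5}] only 5 remains possible at r5c4 ⇒ r5c4=5.
Step 23. [r2c5∈{4}] only 4 remains possible at r2c5 ⇒ r2c5=4.
Step 24. [r1c1∈{6}] r1c1 is down to just 6 ⇒ r1c1=6.

Answer: 6 4 5 1 3 2 / 3 2 1 6 4 5 / 4 6 3 2 5 1 / 5 1 2 4 6 3 / 2 3 4 5 1 6 / 1 5 6 3 2 4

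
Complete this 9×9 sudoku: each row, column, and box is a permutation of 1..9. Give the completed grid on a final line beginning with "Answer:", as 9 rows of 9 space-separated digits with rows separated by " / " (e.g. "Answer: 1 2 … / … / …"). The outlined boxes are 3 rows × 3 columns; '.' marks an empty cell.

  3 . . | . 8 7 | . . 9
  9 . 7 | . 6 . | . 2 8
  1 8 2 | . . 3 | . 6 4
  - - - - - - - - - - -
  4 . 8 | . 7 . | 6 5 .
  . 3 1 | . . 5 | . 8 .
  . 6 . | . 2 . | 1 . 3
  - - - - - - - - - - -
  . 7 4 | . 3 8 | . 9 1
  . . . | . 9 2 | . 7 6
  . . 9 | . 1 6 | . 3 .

Step 1. [r1c7∈{5}] r1c7 has the single candidate 5 ⇒ r1c7=5.
Step 2. [r7c4∈{5}] r7c4 has the single candidate 5 ⇒ r7c4=5.
Step 3. [r8c4∈{4}] r8c4's peers cover all but 4 ⇒ r8c4=4.
Step 4. [r7c7∈{2}] r7c7 has the single candidate 2 ⇒ r7c7=2.
Step 5. [r3c4∈{9}] r3c4's peers cover all but 9. So r3c4=9.
Step 6. [r2c6∈{1,4}] in box 2, 4 fits only at r2c6 ⇒ r2c6=4.
Step 7. [r5c9∈{2,7}] r5c9 is the only open cell in col 9 admitting 7. So r5c9=7.
Step 8. [r9c9∈{5}] nothing but 5 survives at r9c9 ⇒ r9c9=5.
Step 9. [r9c2∈{2}] r9c2 has the single candidate 2. So r9c2=2.
Step 10. [r9c1∈{8}] r9c1 is down to just 8, so r9c1=8.
Step 11. [r8c1∈{5}] r8c1 has the single candidate 5 ⇒ r8c1=5.
Step 12. [r4c6∈{1,9}] r4c6 is the only open cell in col 6 admitting 1 ⇒ r4c6=1.
Step 13. [r1c8∈{1}] r1c8 is down to just 1 ⇒ r1c8=1.
Step 14. [r5c7∈{4,9}] 9 has one home in row 5: r5c7, so r5c7=9.
Step 15. [r2c7∈{3}] only 3 remains possible at r2c7 ⇒ r2c7=3.
Step 16. [r5c4∈{6}] r5c4 is down to just 6, so r5c4=6.
Step 17. [r6c8∈{4}] nothing but 4 survives at r6c8. So r6c8=4.
Step 18. [r4c9∈{2}] r4c9 has the single candidate 2. So r4c9=2.
Step 19. [r6c1∈{7}] nothing but 7 survives at r6c1 ⇒ r6c1=7.
Step 20. [r2c2∈{5}] r2c2 is down to just 5 ⇒ r2c2=5.
Step 21. [r2c4∈{1}] only 1 remains possible at r2c4, so r2c4=1.
Step 22. [r8c3∈{3}] nothing but 3 survives at r8c3. So r8c3=3.
Step 23. [r3c5∈{5}] r3c5 has the single candidate 5. So r3c5=5.
Step 24. [r9c7∈{4}] nothing but 4 survives at r9c7, so r9c7=4.
Step 25. [r5c1∈{2}] nothing but 2 survives at r5c1. So r5c1=2.
Step 26. [r4c4∈{3}] r4c4's peers cover all but 3. So r4c4=3.
Step 27. [r6c6∈{9}] r6c6 has the single candidate 9 ⇒ r6c6=9.
Step 28. [r3c7∈{7}] r3c7 has the single candidate 7. So r3c7=7.
Step 29. [r6c3∈{5}] r6c3 has the single candidate 5. So r6c3=5.
Step 30. [r1c2∈{4}] r1c2's peers cover all but 4 ⇒ r1c2=4.
Step 31. [r8c7∈{8}] only 8 remains possible at r8c7, so r8c7=8.
Step 32. [r9c4∈{7}] only 7 remains possible at r9c4, so r9c4=7.
Step 33. [r6c4∈{8}] r6c4 is down to just 8, so r6c4=8.
Step 34. [r8c2∈{1}] nothing but 1 survives at r8c2. So r8c2=1.
Step 35. [r1c3∈{6}] r1c3 has the single candidate 6 ⇒ r1c3=6.
Step 36. [r5c5∈{4}] r5c5's peers cover all but 4 ⇒ r5c5=4.
Step 37. [r4c2∈{9}] only 9 remains possible at r4c2 ⇒ r4c2=9.
Step 38. [r7c1∈{6}] r7c1's peers cover all but 6 ⇒ r7c1=6.
Step 39. [r1c4∈{2}] only 2 remains possible at r1c4, so r1c4=2.

Answer: 3 4 6 2 8 7 5 1 9 / 9 5 7 1 6 4 3 2 8 / 1 8 2 9 5 3 7 6 4 / 4 9 8 3 7 1 6 5 2 / 2 3 1 6 4 5 9 8 7 / 7 6 5 8 2 9 1 4 3 / 6 7 4 5 3 8 2 9 1 / 5 1 3 4 9 2 8 7 6 / 8 2 9 7 1 6 4 3 5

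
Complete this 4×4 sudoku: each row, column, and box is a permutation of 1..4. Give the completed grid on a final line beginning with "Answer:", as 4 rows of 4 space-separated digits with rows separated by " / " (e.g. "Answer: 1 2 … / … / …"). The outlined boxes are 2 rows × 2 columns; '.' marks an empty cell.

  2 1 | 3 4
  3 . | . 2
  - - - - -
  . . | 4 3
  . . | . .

Step 1. [r4c4∈{1}] nothing but 1 survives at r4c4. So r4c4=1.
Step 2. [r4c2∈{2,3,4}] in row 4, 3 fits only at r4c2, so r4c2=3.
Step 3. [r4c3∈{2}] nothing but 2 survives at r4c3. So r4c3=2.
Step 4. [r4c1∈{4}] r4c1's peers cover all but 4, so r4c1=4.
Step 5. [r3c2∈{2}] nothing but 2 survives at r3c2. So r3c2=2.
Step 6. [r3c1∈{1}] r3c1 is down to just 1, so r3c1=1.
Step 7. [r2c3∈{1}] only 1 remains possible at r2c3. So r2c3=1.
Step 8. [r2c2∈{4}] r2c2's peers cover all but 4 ⇒ r2c2=4.

Answer: 2 1 3 4 / 3 4 1 2 / 1 2 4 3 / 4 3 2 1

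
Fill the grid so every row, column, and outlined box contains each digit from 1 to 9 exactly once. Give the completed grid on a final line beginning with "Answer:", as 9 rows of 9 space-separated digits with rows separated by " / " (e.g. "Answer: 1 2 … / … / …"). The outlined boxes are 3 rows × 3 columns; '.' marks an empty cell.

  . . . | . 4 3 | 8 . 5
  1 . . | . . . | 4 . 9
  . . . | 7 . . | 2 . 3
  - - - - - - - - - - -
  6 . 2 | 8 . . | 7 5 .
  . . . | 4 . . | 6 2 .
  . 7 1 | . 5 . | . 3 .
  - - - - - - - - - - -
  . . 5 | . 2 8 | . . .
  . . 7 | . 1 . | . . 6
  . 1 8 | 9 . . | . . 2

Step 1. [r7c2∈{3,4,6,9}] r7c2 is the only open cell in box 7 admitting 6 ⇒ r7c2=6.
Step 2. [r6c7∈{9}] only 9 remains possible at r6c7, so r6c7=9.
Step 3. [r7c4∈{3}] only 3 remains possible at r7c4. So r7c4=3.
Step 4. [r3c3∈{4,6,9}] in col 3, 4 fits only at r3c3, so r3c3=4.
Step 5. [r2c8∈{6,7}] r2c8 is the only open cell in row 2 admitting 7. So r2c8=7.
Step 6. [r9c8∈{4}] r9c8 has the single candidate 4 ⇒ r9c8=4.
Step 7. [r9c1∈{3}] r9c1 has the single candidate 3. So r9c1=3.
Step 8. [r8c4∈{5}] only 5 remains possible at r8c4, so r8c4=5.
Step 9. [r7c1∈{4,9}] 4 has one home in row 7: r7c1, so r7c1=4.
Step 10. [r6c1∈{8}] nothing but 8 survives at r6c1 ⇒ r6c1=8.
Step 11. [r1c4∈{1,2,6}] r1c4 is the only open cell in col 4 admitting 1 ⇒ r1c4=1.
Step 12. [r4c2∈{3,4,9}] r4c2 is the only open cell in col 2 admitting 4 ⇒ r4c2=4.
Step 13. [r4c9∈{1}] r4c9 has the single candidate 1, so r4c9=1.
Step 14. [r4c6∈{9}] r4c6 has the single candidate 9 ⇒ r4c6=9.
Step 15. [r3c5∈{6,8,9}] r3c5 is the only open cell in col 5 admitting 9, so r3c5=9.
Step 16. [r3c1∈{5}] r3c1's peers cover all but 5 ⇒ r3c1=5.
Step 17. [r3c6∈{6}] r3c6 is down to just 6 ⇒ r3c6=6.
Step 18. [r5c1∈{9}] only 9 remains possible at r5c1 ⇒ r5c1=9.
Step 19. [r2c4∈{2}] nothing but 2 survives at r2c4. So r2c4=2.
Step 20. [r8c2∈{2,9}] across box 7, 9 lands solely at r8c2 ⇒ r8c2=9.
Step 21. [r5c3∈{3}] r5c3 has the single candidate 3. So r5c3=3.
Step 22. [r9c6∈{7}] only 7 remains possible at r9c6, so r9c6=7.
Step 23. [r1c2∈{2}] r1c2's peers cover all but 2 ⇒ r1c2=2.
Step 24. [r7c7∈{1}] r7c7's peers cover all but 1 ⇒ r7c7=1.
Step 25. [r3c2∈{8}] r3c2's peers cover all but 8. So r3c2=8.
Step 26. [r1c3∈{6,9}] row 1 places 9 nowhere but r1c3 ⇒ r1c3=9.
Step 27. [r5c6∈{1}] r5c6 has the single candidate 1 ⇒ r5c6=1.
Step 28. [r5c5∈{7}] r5c5 has the single candidate 7. So r5c5=7.
Step 29. [r8c7∈{3}] r8c7 is down to just 3. So r8c7=3.
Step 30. [r2c5∈{8}] only 8 remains possible at r2c5, so r2c5=8.
Step 31. [r5c9∈{8}] only 8 remains possible at r5c9. So r5c9=8.
Step 32. [r6c4∈{6}] only 6 remains possible at r6c4 ⇒ r6c4=6.
Step 33. [r2c2∈{3}] r2c2 is down to just 3 ⇒ r2c2=3.
Step 34. [r2c6∈{5}] r2c6's peers cover all but 5 ⇒ r2c6=5.
Step 35. [r1c1∈{7}] only 7 remains possible at r1c1 ⇒ r1c1=7.
Step 36. [r9c5∈{6}] r9c5 is down to just 6 ⇒ r9c5=6.
Step 37. [r4c5∈{3}] nothing but 3 survives at r4c5, so r4c5=3.
Step 38. [r9c7∈{5}] r9c7 has the single candidate 5 ⇒ r9c7=5.
Step 39. [r6c9∈{4}] r6c9's peers cover all but 4. So r6c9=4.
Step 40. [r8c1∈{2}] r8c1 is down to just 2. So r8c1=2.
Step 41. [r3c8∈{1}] only 1 remains possible at r3c8. So r3c8=1.
Step 42. [r8c8∈{8}] r8c8's peers cover all but 8 ⇒ r8c8=8.
Step 43. [r6c6∈{2}] r6c6's peers cover all but 2 ⇒ r6c6=2.
Step 44. [r2c3∈{6}] only 6 remains possible at r2c3, so r2c3=6.
Step 45. [r8c6∈{4}] r8c6 has the single candidate 4 ⇒ r8c6=4.
Step 46. [r5c2∈{5}] r5c2 has the single candidate 5 ⇒ r5c2=5.
Step 47. [r7c9∈{7}] r7c9 has the single candidate 7 ⇒ r7c9=7.
Step 48. [r1c8∈{6}] only 6 remains possible at r1c8, so r1c8=6.
Step 49. [r7c8∈{9}] r7c8 is down to just 9 ⇒ r7c8=9.

Answer: 7 2 9 1 4 3 8 6 5 / 1 3 6 2 8 5 4 7 9 / 5 8 4 7 9 6 2 1 3 / 6 4 2 8 3 9 7 5 1 / 9 5 3 4 7 1 6 2 8 / 8 7 1 6 5 2 9 3 4 / 4 6 5 3 2 8 1 9 7 / 2 9 7 5 1 4 3 8 6 / 3 1 8 9 6 7 5 4 2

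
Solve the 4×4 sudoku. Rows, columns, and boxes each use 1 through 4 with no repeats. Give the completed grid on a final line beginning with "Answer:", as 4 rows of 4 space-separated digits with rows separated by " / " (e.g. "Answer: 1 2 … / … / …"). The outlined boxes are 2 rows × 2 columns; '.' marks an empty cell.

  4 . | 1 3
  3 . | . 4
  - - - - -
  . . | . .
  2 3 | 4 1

Step 1. [r2c2∈{1,2}] r2c2 is the only open cell in row 2 admitting 1. So r2c2=1.
Step 2. [r3c3∈{2,3}] r3c3 is the only open cell in row 3 admitting 3 ⇒ r3c3=3.
Step 3. [r1c2∈{2}] r1c2 is down to just 2, so r1c2=2.
Step 4. [r3c1∈{1}] r3c1 is down to just 1, so r3c1=1.
Step 5. [r3c4∈{2}] r3c4 has the single candidate 2, so r3c4=2.
Step 6. [r2c3∈{2}] r2c3's peers cover all but 2, so r2c3=2.
Step 7. [r3c2∈{4}] r3c2 is down to just 4 ⇒ r3c2=4.

Answer: 4 2 1 3 / 3 1 2 4 / 1 4 3 2 / 2 3 4 1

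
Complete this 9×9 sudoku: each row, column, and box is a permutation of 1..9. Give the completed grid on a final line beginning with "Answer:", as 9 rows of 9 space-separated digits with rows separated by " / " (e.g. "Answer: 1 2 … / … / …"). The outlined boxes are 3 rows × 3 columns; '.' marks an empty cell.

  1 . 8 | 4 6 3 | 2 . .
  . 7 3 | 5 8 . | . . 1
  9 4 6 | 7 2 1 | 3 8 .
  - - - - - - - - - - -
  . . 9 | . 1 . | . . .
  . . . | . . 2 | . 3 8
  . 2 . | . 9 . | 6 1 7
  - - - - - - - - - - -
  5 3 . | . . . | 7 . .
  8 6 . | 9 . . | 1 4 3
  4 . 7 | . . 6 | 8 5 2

Step 1. [r4c9∈{4,5}] in col 9, 4 fits only at r4c9 ⇒ r4c9=4.
Step 2. [r1c2∈{5}] nothing but 5 survives at r1c2, so r1c2=5.
Step 3. [r1c9∈{9}] r1c9 is down to just 9 ⇒ r1c9=9.
Step 4. [r7c4∈{1,2,8}] r7c4 is the only open cell in col 4 admitting 2, so r7c4=2.
Step 5. [r7c6∈{4,8}] r7c6 is the only open cell in row 7 admitting 8. So r7c6=8.
Step 6. [r6c6∈{4,5}] in col 6, 4 fits only at r6c6 ⇒ r6c6=4.
Step 7. [r9c4∈{1,3}] in col 4, 1 fits only at r9c4 ⇒ r9c4=1.
Step 8. [r5c3∈{1,4,5}] row 5 places 4 nowhere but r5c3, so r5c3=4.
Step 9. [r5c4∈{6}] r5c4 is down to just 6, so r5c4=6.
Step 10. [r6c1∈{3}] only 3 remains possible at r6c1. So r6c1=3.
Step 11. [r5c1∈{7}] r5c1 has the single candidate 7. So r5c1=7.
Step 12. [r5c5∈{5}] nothing but 5 survives at r5c5. So r5c5=5.
Step 13. [r8c5∈{7}] r8c5's peers cover all but 7, so r8c5=7.
Step 14. [r2c8∈{6}] nothing but 6 survives at r2c8. So r2c8=6.
Step 15. [r4c2∈{8}] r4c2's peers cover all but 8 ⇒ r4c2=8.
Step 16. [r4c1∈{6}] r4c1 has the single candidate 6. So r4c1=6.
Step 17. [r5c7∈{9}] r5c7's peers cover all but 9, so r5c7=9.
Step 18. [r4c8∈{2}] only 2 remains possible at r4c8, so r4c8=2.
Step 19. [r3c9∈{5}] nothing but 5 survives at r3c9, so r3c9=5.
Step 20. [r2c6∈{9}] only 9 remains possible at r2c6, so r2c6=9.
Step 21. [r7c5∈{4}] r7c5's peers cover all but 4 ⇒ r7c5=4.
Step 22. [r8c6∈{5}] r8c6 has the single candidate 5 ⇒ r8c6=5.
Step 23. [r4c4∈{3}] r4c4 is down to just 3, so r4c4=3.
Step 24. [r1c8∈{7}] only 7 remains possible at r1c8. So r1c8=7.
Step 25. [r9c2∈{9}] r9c2's peers cover all but 9. So r9c2=9.
Step 26. [r6c4∈{8}] nothing but 8 survives at r6c4. So r6c4=8.
Step 27. [r7c3∈{1}] r7c3 has the single candidate 1. So r7c3=1.
Step 28. [r7c8∈{9}] r7c8's peers cover all but 9, so r7c8=9.
Step 29. [r9c5∈{3}] only 3 remains possible at r9c5. So r9c5=3.
Step 30. [r4c7∈{5}] r4c7's peers cover all but 5. So r4c7=5.
Step 31. [r2c1∈{2}] r2c1's peers cover all but 2, so r2c1=2.
Step 32. [r5c2∈{1}] r5c2 is down to just 1, so r5c2=1.
Step 33. [r7c9∈{6}] r7c9 has the single candidate 6, so r7c9=6.
Step 34. [r6c3∈{5}] nothing but 5 survives at r6c3, so r6c3=5.
Step 35. [r8c3∈{2}] r8c3's peers cover all but 2, so r8c3=2.
Step 36. [r2c7∈{4}] r2c7's peers cover all but 4. So r2c7=4.
Step 37. [r4c6∈{7}] nothing but 7 survives at r4c6. So r4c6=7.

Answer: 1 5 8 4 6 3 2 7 9 / 2 7 3 5 8 9 4 6 1 / 9 4 6 7 2 1 3 8 5 / 6 8 9 3 1 7 5 2 4 / 7 1 4 6 5 2 9 3 8 / 3 2 5 8 9 4 6 1 7 / 5 3 1 2 4 8 7 9 6 / 8 6 2 9 7 5 1 4 3 / 4 9 7 1 3 6 8 5 2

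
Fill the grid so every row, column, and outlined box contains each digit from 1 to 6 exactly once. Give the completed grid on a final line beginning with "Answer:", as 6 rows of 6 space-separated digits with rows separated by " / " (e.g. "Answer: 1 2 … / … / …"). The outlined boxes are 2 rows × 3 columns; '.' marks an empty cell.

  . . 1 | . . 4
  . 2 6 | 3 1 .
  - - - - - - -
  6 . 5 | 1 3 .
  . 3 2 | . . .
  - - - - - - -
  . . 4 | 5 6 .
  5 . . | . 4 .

Step 1. [r5c2∈{1}] nothing but 1 survives at r5c2 ⇒ r5c2=1.
Step 2. [r6c4∈{2}] r6c4 is down to just 2 ⇒ r6c4=2.
Step 3. [r2c6∈{5}] nothing but 5 survives at r2c6, so r2c6=5.
Step 4. [r6c3∈{3}] nothing but 3 survives at r6c3. So r6c3=3.
Step 5. [r4c4∈{4,6}] 4 has one home in col 4: r4c4. So r4c4=4.
Step 6. [r4c1∈{1}] r4c1's peers cover all but 1, so r4c1=1.
Step 7. [r1c2∈{5}] only 5 remains possible at r1c2, so r1c2=5.
Step 8. [r5c6∈{3}] only 3 remains possible at r5c6 ⇒ r5c6=3.
Step 9. [r4c5∈{5}] r4c5 has the single candidate 5. So r4c5=5.
Step 10. [r2c1∈{4}] r2c1 has the single candidate 4 ⇒ r2c1=4.
Step 11. [r5c1∈{2}] r5c1's peers cover all but 2. So r5c1=2.
Step 12. [r3c2∈{4}] nothing but 4 survives at r3c2 ⇒ r3c2=4.
Step 13. [r4c6∈{6}] r4c6 is down to just 6 ⇒ r4c6=6.
Step 14. [r6c2∈{6}] r6c2 is down to just 6 ⇒ r6c2=6.
Step 15. [r6c6∈{1}] r6c6 has the single candidate 1. So r6c6=1.
Step 16. [r3c6∈{2}] r3c6 has the single candidate 2, so r3c6=2.
Step 17. [r1c5∈{2}] r1c5 has the single candidate 2. So r1c5=2.
Step 18. [r1c4∈{6}] r1c4 has the single candidate 6, so r1c4=6.
Step 19. [r1c1∈{3}] r1c1's peers cover all but 3 ⇒ r1c1=3.

Answer: 3 5 1 6 2 4 / 4 2 6 3 1 5 / 6 4 5 1 3 2 / 1 3 2 4 5 6 / 2 1 4 5 6 3 / 5 6 3 2 4 1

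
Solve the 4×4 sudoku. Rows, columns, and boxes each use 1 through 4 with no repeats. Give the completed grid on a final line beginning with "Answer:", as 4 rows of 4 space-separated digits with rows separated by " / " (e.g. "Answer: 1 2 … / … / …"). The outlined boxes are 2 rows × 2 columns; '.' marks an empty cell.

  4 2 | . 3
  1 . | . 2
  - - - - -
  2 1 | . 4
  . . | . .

Step 1. [r4c1∈{3}] r4c1 has the single candidate 3 ⇒ r4c1=3.
Step 2. [r4c4∈{1}] nothing but 1 survives at r4c4. So r4c4=1.
Step 3. [r2c3∈{4}] r2c3 is down to just 4. So r2c3=4.
Step 4. [r4c2∈{4}] nothing but 4 survives at r4c2 ⇒ r4c2=4.
Step 5. [r2c2∈{3}] r2c2 is down to just 3, so r2c2=3.
Step 6. [r3c3∈{3}] r3c3 is down to just 3 ⇒ r3c3=3.
Step 7. [r4c3∈{2}] r4c3 is down to just 2, so r4c3=2.
Step 8. [r1c3∈{1}] r1c3's peers cover all but 1 ⇒ r1c3=1.

Answer: 4 2 1 3 / 1 3 4 2 / 2 1 3 4 / 3 4 2 1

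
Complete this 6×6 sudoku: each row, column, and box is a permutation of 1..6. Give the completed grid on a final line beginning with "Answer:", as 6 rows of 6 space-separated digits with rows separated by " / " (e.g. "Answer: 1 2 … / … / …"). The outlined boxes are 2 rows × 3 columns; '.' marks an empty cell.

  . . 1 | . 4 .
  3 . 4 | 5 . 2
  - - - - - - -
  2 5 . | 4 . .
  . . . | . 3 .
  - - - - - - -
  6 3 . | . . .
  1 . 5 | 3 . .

Step 1. [r4c2∈{1,4,6}] col 2 places 1 nowhere but r4c2. So r4c2=1.
Step 2. [r1c4∈{6}] r1c4 is down to just 6. So r1c4=6.
Step 3. [r5c5∈{1,2,5}] col 5 places 5 nowhere but r5c5 ⇒ r5c5=5.
Step 4. [r6c5∈{2,6}] 2 has one home in col 5: r6c5 ⇒ r6c5=2.
Step 5. [r3c5∈{1,6}] in col 5, 6 fits only at r3c5 ⇒ r3c5=6.
Step 6. [r5c6∈{1,4}] row 5 places 4 nowhere but r5c6, so r5c6=4.
Step 7. [r3c6∈{1}] nothing but 1 survives at r3c6, so r3c6=1.
Step 8. [r6c6∈{6}] r6c6's peers cover all but 6. So r6c6=6.
Step 9. [r1c6∈{3}] r1c6 has the single candidate 3 ⇒ r1c6=3.
Step 10. [r4c4∈{2}] nothing but 2 survives at r4c4. So r4c4=2.
Step 11. [r2c5∈{1}] r2c5's peers cover all but 1, so r2c5=1.
Step 12. [r6c2∈{4}] r6c2 has the single candidate 4. So r6c2=4.
Step 13. [r4c1∈{4}] r4c1 is down to just 4 ⇒ r4c1=4.
Step 14. [r4c3∈{6}] r4c3 has the single candidate 6 ⇒ r4c3=6.
Step 15. [r4c6∈{5}] r4c6 is down to just 5. So r4c6=5.
Step 16. [r5c3∈{2}] only 2 remains possible at r5c3, so r5c3=2.
Step 17. [r1c1∈{5}] r1c1 has the single candidate 5 ⇒ r1c1=5.
Step 18. [r3c3∈{3}] r3c3 has the single candidate 3 ⇒ r3c3=3.
Step 19. [r2c2∈{6}] r2c2 is down to just 6. So r2c2=6.
Step 20. [r5c4∈{1}] r5c4's peers cover all but 1, so r5c4=1.
Step 21. [r1c2∈{2}] r1c2 has the single candidate 2 ⇒ r1c2=2.

Answer: 5 2 1 6 4 3 / 3 6 4 5 1 2 / 2 5 3 4 6 1 / 4 1 6 2 3 5 / 6 3 2 1 5 4 / 1 4 5 3 2 6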